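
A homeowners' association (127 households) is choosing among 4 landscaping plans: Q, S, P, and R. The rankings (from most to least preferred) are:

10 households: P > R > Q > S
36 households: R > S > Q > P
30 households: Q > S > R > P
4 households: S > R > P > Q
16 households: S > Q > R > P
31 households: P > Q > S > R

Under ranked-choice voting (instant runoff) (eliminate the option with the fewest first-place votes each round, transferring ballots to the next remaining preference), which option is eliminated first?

S

Round 1: Q 30, S 20, P 41, R 36. Eliminate S.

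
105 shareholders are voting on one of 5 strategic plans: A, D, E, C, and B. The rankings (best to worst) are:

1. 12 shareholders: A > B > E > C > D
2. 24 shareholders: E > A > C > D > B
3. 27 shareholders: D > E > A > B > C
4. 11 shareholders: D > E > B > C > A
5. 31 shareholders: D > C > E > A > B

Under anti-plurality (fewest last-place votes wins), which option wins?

Last-place votes: A 11, D 12, E 0, C 27, B 55.
E is ranked last by the fewest voters, so E wins.

E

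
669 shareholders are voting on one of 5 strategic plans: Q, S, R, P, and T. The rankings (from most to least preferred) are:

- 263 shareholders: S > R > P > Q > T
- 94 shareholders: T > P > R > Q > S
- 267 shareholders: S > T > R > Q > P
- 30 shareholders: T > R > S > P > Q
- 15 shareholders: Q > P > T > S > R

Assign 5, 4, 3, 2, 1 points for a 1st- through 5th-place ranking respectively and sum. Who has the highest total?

S

Q: 263·2 + 94·2 + 267·2 + 30·1 + 15·5 = 1353
S: 263·5 + 94·1 + 267·5 + 30·3 + 15·2 = 2864
R: 263·4 + 94·3 + 267·3 + 30·4 + 15·1 = 2270
P: 263·3 + 94·4 + 267·1 + 30·2 + 15·4 = 1552
T: 263·1 + 94·5 + 267·4 + 30·5 + 15·3 = 1996
S has the highest Borda score (2864).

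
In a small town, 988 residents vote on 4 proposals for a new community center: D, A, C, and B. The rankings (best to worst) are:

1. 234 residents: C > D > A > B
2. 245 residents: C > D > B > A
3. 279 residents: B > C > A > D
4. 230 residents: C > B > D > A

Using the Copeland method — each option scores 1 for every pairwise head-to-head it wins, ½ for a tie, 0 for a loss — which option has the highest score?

C

D: beats A; loses to C and B → score 1.
A: loses to D, C, and B → score 0.
C: beats D, A, and B → score 3.
B: beats D and A; loses to C → score 2.
C has the best pairwise record.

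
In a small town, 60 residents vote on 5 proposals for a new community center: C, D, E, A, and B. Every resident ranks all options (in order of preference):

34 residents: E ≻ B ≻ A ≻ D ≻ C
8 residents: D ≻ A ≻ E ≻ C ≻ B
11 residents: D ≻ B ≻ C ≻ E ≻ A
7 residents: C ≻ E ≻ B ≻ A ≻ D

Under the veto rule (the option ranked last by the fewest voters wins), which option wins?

E

Last-place votes: C 34, D 7, E 0, A 11, B 8.
E is ranked last by the fewest voters, so E wins.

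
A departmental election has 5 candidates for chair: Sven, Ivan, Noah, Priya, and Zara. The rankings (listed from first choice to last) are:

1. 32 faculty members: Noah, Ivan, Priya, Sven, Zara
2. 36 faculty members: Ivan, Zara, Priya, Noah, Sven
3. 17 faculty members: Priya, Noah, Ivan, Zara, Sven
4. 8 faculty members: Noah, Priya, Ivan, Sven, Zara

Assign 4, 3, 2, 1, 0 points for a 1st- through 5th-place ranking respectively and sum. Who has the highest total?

Sven: 32·1 + 36·0 + 17·0 + 8·1 = 40
Ivan: 32·3 + 36·4 + 17·2 + 8·2 = 290
Noah: 32·4 + 36·1 + 17·3 + 8·4 = 247
Priya: 32·2 + 36·2 + 17·4 + 8·3 = 228
Zara: 32·0 + 36·3 + 17·1 + 8·0 = 125
Ivan has the highest Borda score (290).

Ivan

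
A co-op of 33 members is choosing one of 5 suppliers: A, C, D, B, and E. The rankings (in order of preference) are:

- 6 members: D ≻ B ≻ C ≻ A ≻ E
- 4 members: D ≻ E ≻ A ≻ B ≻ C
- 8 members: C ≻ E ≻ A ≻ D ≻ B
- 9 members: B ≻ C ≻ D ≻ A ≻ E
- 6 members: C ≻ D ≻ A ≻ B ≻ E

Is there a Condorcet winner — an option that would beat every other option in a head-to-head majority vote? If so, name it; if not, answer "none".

none

Checking pairwise contests:
C beats A 29–4.
B beats C 19–14.
C beats D 23–10.
A beats B 18–15.
A beats E 21–12.
Every option loses at least one head-to-head, so there is no Condorcet winner.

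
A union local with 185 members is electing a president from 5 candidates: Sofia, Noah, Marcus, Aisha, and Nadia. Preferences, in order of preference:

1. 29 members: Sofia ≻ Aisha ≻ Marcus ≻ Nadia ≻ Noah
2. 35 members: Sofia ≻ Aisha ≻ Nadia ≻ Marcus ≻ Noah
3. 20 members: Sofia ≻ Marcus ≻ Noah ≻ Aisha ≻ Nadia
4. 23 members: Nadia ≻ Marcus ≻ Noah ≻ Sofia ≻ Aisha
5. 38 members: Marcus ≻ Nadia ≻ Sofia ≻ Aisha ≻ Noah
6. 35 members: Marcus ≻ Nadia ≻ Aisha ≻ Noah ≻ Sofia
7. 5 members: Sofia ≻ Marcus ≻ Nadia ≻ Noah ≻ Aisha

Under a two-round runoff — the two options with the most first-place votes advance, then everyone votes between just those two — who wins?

Marcus

Round 1 first-place votes: Sofia 89, Noah 0, Marcus 73, Aisha 0, Nadia 23.
Sofia and Marcus advance.
Runoff: Sofia is preferred to Marcus by 89 voters; Marcus by 96.
Marcus wins the runoff.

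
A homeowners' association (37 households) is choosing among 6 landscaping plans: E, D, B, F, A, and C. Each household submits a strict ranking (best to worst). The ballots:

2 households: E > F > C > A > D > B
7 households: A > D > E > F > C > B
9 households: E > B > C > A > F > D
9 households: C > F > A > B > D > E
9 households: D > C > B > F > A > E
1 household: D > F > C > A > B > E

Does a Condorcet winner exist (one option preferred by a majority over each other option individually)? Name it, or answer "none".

C vs E: 19–18 for C.
C vs D: 20–17 for C.
C vs B: 28–9 for C.
C vs F: 27–10 for C.
C vs A: 30–7 for C.
C beats every other option head-to-head.

C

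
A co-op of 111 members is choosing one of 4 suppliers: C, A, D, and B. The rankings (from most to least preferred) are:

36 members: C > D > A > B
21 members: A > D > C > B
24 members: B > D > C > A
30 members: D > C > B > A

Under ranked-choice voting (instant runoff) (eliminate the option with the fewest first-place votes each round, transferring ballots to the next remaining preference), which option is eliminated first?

A

Round 1: C 36, A 21, D 30, B 24. Eliminate A.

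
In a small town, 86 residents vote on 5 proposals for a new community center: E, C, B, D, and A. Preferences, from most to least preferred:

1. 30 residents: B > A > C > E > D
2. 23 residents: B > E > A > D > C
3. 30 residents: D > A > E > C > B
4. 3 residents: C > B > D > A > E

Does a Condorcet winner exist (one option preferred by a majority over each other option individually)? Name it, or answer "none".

B vs E: 56–30 for B.
B vs C: 53–33 for B.
B vs D: 56–30 for B.
B vs A: 56–30 for B.
B beats every other option head-to-head.

B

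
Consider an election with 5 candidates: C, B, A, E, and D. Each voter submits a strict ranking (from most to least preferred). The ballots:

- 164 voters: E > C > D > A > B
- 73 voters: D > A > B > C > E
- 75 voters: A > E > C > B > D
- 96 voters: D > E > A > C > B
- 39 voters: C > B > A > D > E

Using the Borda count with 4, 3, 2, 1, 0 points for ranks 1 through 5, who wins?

E

C: 164·3 + 73·1 + 75·2 + 96·1 + 39·4 = 967
B: 164·0 + 73·2 + 75·1 + 96·0 + 39·3 = 338
A: 164·1 + 73·3 + 75·4 + 96·2 + 39·2 = 953
E: 164·4 + 73·0 + 75·3 + 96·3 + 39·0 = 1169
D: 164·2 + 73·4 + 75·0 + 96·4 + 39·1 = 1043
E has the highest Borda score (1169).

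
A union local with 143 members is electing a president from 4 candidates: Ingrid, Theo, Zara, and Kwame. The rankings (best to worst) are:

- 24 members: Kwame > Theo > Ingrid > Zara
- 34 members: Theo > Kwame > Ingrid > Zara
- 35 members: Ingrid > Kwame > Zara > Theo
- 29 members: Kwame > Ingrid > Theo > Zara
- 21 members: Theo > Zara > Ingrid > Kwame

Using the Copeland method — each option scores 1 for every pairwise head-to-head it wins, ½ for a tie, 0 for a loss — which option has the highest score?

Kwame

Ingrid: beats Zara; loses to Theo and Kwame → score 1.
Theo: beats Ingrid and Zara; loses to Kwame → score 2.
Zara: loses to Ingrid, Theo, and Kwame → score 0.
Kwame: beats Ingrid, Theo, and Zara → score 3.
Kwame has the best pairwise record.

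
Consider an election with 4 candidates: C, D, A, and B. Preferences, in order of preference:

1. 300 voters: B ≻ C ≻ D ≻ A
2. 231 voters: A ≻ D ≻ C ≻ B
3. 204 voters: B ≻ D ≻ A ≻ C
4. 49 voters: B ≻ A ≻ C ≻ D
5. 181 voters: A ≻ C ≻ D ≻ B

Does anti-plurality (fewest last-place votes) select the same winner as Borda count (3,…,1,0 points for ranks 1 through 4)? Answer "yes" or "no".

Anti-plurality — last-place votes: C 204, D 49, A 300, B 412. Winner: D.
Borda — scores: C 1242, D 1351, A 1538, B 1659. Winner: B.
The two methods disagree.

no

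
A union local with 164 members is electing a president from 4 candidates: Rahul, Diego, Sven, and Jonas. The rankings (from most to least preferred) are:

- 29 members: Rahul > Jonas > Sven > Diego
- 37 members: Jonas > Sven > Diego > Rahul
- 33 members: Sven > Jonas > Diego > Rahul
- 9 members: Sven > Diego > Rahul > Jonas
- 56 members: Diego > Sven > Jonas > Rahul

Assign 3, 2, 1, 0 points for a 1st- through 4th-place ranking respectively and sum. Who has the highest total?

Sven

Rahul: 29·3 + 37·0 + 33·0 + 9·1 + 56·0 = 96
Diego: 29·0 + 37·1 + 33·1 + 9·2 + 56·3 = 256
Sven: 29·1 + 37·2 + 33·3 + 9·3 + 56·2 = 341
Jonas: 29·2 + 37·3 + 33·2 + 9·0 + 56·1 = 291
Sven has the highest Borda score (341).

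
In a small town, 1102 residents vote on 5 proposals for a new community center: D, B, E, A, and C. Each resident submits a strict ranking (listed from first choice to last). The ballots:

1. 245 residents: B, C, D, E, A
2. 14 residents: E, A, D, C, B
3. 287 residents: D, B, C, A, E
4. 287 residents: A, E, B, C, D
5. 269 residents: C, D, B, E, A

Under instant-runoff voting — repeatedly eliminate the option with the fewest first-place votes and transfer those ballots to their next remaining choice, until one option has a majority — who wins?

C

Round 1: D 287, B 245, E 14, A 287, C 269. Eliminate E.
Round 2: D 287, B 245, A 301, C 269. Eliminate B.
Round 3: D 287, A 301, C 514. Eliminate D.
Round 4: A 301, C 801. C has a majority.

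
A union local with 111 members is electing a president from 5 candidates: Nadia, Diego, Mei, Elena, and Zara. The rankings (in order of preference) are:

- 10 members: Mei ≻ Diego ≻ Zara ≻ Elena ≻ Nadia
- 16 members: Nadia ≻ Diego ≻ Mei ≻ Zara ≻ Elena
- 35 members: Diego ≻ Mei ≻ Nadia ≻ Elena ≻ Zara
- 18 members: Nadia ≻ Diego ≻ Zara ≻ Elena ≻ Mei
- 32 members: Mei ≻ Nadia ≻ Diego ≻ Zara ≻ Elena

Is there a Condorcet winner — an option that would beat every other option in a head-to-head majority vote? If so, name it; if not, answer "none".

none

Checking pairwise contests:
Mei beats Nadia 77–34.
Nadia beats Diego 66–45.
Diego beats Mei 69–42.
Nadia beats Elena 101–10.
Nadia beats Zara 101–10.
Every option loses at least one head-to-head, so there is no Condorcet winner.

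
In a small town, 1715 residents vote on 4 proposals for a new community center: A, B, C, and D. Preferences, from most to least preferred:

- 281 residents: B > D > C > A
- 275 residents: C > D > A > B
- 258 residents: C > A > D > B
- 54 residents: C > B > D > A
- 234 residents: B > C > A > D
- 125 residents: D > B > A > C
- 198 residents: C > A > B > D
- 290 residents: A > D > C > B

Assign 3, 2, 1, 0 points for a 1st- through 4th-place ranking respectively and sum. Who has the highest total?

A: 281·0 + 275·1 + 258·2 + 54·0 + 234·1 + 125·1 + 198·2 + 290·3 = 2416
B: 281·3 + 275·0 + 258·0 + 54·2 + 234·3 + 125·2 + 198·1 + 290·0 = 2101
C: 281·1 + 275·3 + 258·3 + 54·3 + 234·2 + 125·0 + 198·3 + 290·1 = 3394
D: 281·2 + 275·2 + 258·1 + 54·1 + 234·0 + 125·3 + 198·0 + 290·2 = 2379
C has the highest Borda score (3394).

C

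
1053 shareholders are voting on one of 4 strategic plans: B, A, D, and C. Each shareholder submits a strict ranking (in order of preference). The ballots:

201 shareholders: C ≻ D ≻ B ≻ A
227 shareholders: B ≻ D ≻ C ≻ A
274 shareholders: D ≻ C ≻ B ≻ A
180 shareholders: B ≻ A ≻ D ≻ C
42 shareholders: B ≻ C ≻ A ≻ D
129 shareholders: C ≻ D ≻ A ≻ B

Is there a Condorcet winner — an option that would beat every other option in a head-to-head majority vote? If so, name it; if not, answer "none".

D vs B: 604–449 for D.
D vs A: 831–222 for D.
D vs C: 681–372 for D.
D beats every other option head-to-head.

D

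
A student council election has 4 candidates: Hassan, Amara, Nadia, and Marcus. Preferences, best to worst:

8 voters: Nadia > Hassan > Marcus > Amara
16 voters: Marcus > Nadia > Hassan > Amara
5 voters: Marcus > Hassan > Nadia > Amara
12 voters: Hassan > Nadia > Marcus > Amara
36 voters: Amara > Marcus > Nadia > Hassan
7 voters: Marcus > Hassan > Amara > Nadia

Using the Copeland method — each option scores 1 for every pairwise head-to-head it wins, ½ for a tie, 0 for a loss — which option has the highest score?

Hassan: beats Amara; loses to Nadia and Marcus → score 1.
Amara: beats Nadia; loses to Hassan and Marcus → score 1.
Nadia: beats Hassan; loses to Amara and Marcus → score 1.
Marcus: beats Hassan, Amara, and Nadia → score 3.
Marcus has the best pairwise record.

Marcus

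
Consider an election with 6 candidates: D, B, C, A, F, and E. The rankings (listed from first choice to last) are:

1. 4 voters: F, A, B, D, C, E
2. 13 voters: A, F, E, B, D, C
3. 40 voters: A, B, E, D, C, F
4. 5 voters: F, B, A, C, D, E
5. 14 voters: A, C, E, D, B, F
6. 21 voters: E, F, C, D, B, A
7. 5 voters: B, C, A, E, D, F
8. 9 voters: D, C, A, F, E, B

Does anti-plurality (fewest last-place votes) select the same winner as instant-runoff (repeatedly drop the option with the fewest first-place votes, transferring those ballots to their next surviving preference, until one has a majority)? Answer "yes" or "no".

no

Anti-plurality — last-place votes: D 0, B 9, C 13, A 21, F 59, E 9. Winner: D.
Instant-runoff — R1 D 9, B 5, C 0, A 67, F 9, E 21 (A winner). Winner: A.
The two methods disagree.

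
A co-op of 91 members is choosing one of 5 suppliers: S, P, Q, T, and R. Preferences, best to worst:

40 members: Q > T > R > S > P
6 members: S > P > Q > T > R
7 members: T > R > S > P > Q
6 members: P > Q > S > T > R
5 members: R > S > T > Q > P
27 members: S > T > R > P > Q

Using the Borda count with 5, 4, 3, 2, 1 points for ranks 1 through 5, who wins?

T

S: 40·2 + 6·5 + 7·3 + 6·3 + 5·4 + 27·5 = 304
P: 40·1 + 6·4 + 7·2 + 6·5 + 5·1 + 27·2 = 167
Q: 40·5 + 6·3 + 7·1 + 6·4 + 5·2 + 27·1 = 286
T: 40·4 + 6·2 + 7·5 + 6·2 + 5·3 + 27·4 = 342
R: 40·3 + 6·1 + 7·4 + 6·1 + 5·5 + 27·3 = 266
T has the highest Borda score (342).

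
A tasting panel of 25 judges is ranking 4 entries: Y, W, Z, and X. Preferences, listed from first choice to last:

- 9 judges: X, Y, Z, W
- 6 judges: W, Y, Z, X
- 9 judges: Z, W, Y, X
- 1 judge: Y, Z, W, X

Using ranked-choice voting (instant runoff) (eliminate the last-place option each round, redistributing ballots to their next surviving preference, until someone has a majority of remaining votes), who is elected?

Z

Round 1: Y 1, W 6, Z 9, X 9. Eliminate Y.
Round 2: W 6, Z 10, X 9. Eliminate W.
Round 3: Z 16, X 9. Z has a majority.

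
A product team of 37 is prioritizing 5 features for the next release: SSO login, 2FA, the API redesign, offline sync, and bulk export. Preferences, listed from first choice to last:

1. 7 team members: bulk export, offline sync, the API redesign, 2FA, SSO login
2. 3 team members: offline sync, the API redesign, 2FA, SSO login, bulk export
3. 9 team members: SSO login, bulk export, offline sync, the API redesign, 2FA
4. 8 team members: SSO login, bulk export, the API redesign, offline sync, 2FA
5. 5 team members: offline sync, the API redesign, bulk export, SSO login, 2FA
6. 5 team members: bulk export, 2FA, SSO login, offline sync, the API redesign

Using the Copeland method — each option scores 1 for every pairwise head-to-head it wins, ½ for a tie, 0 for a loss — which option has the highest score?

SSO login: beats 2FA, the API redesign, offline sync, and bulk export → score 4.
2FA: loses to SSO login, the API redesign, offline sync, and bulk export → score 0.
the API redesign: beats 2FA; loses to SSO login, offline sync, and bulk export → score 1.
offline sync: beats 2FA and the API redesign; loses to SSO login and bulk export → score 2.
bulk export: beats 2FA, the API redesign, and offline sync; loses to SSO login → score 3.
SSO login has the best pairwise record.

SSO login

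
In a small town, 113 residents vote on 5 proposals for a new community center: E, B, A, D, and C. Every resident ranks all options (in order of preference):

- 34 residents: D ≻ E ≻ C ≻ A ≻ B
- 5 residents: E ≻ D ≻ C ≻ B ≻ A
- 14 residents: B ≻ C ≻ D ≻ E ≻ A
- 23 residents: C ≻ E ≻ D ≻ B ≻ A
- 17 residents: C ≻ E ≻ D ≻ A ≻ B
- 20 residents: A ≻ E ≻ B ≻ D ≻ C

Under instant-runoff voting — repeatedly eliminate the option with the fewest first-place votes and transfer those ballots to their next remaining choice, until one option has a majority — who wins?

D

Round 1: E 5, B 14, A 20, D 34, C 40. Eliminate E.
Round 2: B 14, A 20, D 39, C 40. Eliminate B.
Round 3: A 20, D 39, C 54. Eliminate A.
Round 4: D 59, C 54. D has a majority.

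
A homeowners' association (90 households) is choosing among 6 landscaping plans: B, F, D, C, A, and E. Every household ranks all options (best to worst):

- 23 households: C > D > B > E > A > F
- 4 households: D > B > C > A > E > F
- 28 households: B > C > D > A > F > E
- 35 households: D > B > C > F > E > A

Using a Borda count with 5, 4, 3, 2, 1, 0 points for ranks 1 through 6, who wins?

B: 23·3 + 4·4 + 28·5 + 35·4 = 365
F: 23·0 + 4·0 + 28·1 + 35·2 = 98
D: 23·4 + 4·5 + 28·3 + 35·5 = 371
C: 23·5 + 4·3 + 28·4 + 35·3 = 344
A: 23·1 + 4·2 + 28·2 + 35·0 = 87
E: 23·2 + 4·1 + 28·0 + 35·1 = 85
D has the highest Borda score (371).

D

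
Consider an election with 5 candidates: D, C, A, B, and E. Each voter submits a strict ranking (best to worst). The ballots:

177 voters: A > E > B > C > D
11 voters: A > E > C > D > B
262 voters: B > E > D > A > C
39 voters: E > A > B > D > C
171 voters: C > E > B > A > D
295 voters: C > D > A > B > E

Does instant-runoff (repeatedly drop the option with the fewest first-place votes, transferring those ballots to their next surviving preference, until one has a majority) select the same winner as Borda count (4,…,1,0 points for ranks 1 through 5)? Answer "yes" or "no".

yes

Instant-runoff — R1 D 0, C 466, A 188, B 262, E 39 (D out); R2 C 466, A 188, B 262, E 39 (E out); R3 C 466, A 227, B 262 (A out); R4 C 477, B 478 (B winner). Winner: B.
Borda — scores: D 1459, C 2063, A 1892, B 2117, E 2019. Winner: B.
The two methods agree.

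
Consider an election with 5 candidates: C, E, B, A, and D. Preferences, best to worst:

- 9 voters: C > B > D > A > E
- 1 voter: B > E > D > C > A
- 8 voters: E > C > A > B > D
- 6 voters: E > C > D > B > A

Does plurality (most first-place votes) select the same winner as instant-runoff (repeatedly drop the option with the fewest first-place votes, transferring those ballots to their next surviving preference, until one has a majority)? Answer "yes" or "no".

Plurality — first-place votes: C 9, E 14, B 1, A 0, D 0. Winner: E.
Instant-runoff — R1 C 9, E 14, B 1, A 0, D 0 (E winner). Winner: E.
The two methods agree.

yes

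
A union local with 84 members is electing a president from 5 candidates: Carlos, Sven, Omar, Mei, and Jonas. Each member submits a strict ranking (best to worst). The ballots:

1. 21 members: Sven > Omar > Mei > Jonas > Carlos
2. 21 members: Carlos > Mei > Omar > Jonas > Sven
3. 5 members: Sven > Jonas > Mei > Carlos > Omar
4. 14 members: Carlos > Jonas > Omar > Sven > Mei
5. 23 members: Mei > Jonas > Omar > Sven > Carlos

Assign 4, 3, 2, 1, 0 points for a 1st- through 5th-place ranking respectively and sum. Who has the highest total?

Carlos: 21·0 + 21·4 + 5·1 + 14·4 + 23·0 = 145
Sven: 21·4 + 21·0 + 5·4 + 14·1 + 23·1 = 141
Omar: 21·3 + 21·2 + 5·0 + 14·2 + 23·2 = 179
Mei: 21·2 + 21·3 + 5·2 + 14·0 + 23·4 = 207
Jonas: 21·1 + 21·1 + 5·3 + 14·3 + 23·3 = 168
Mei has the highest Borda score (207).

Mei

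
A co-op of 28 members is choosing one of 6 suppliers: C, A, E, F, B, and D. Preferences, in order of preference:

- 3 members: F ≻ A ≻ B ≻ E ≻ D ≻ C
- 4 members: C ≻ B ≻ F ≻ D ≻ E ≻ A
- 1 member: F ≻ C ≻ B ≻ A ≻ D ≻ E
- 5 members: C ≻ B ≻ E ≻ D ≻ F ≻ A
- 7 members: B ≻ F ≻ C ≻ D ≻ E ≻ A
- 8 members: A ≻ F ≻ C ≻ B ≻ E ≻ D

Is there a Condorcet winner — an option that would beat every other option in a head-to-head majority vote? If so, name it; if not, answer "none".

Checking pairwise contests:
F beats C 19–9.
C beats A 17–11.
C beats E 25–3.
B beats F 16–12.
C beats B 18–10.
C beats D 25–3.
Every option loses at least one head-to-head, so there is no Condorcet winner.

none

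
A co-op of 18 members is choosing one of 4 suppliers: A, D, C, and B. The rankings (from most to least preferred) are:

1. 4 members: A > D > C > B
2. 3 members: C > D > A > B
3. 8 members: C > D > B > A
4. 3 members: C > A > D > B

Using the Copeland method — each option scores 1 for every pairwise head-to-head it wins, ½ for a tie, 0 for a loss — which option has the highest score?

C

A: beats B; loses to D and C → score 1.
D: beats A and B; loses to C → score 2.
C: beats A, D, and B → score 3.
B: loses to A, D, and C → score 0.
C has the best pairwise record.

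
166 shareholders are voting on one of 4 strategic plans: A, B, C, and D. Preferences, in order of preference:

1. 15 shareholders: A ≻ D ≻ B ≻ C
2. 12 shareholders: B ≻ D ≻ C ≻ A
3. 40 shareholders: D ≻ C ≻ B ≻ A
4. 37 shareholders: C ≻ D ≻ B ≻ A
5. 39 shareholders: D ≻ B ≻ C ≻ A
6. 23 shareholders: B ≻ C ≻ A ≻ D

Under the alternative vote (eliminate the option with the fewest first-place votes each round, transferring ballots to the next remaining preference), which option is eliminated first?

A

Round 1: A 15, B 35, C 37, D 79. Eliminate A.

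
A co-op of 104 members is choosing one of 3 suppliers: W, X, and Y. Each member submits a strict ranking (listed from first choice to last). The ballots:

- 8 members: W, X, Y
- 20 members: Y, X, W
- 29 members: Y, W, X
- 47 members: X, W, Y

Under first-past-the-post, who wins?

Y

First-place votes: W 8, X 47, Y 49.
Y has the most first-place votes.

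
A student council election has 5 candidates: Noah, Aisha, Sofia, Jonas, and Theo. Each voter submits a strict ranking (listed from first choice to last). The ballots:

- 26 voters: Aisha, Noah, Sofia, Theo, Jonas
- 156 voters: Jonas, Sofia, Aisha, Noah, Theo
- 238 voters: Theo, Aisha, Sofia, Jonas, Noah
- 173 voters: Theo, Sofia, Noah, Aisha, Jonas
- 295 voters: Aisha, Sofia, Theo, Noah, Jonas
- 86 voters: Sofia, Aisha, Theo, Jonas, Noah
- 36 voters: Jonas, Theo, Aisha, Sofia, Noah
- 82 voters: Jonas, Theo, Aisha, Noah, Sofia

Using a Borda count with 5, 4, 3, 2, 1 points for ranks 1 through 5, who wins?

Aisha

Noah: 26·4 + 156·2 + 238·1 + 173·3 + 295·2 + 86·1 + 36·1 + 82·2 = 2049
Aisha: 26·5 + 156·3 + 238·4 + 173·2 + 295·5 + 86·4 + 36·3 + 82·3 = 4069
Sofia: 26·3 + 156·4 + 238·3 + 173·4 + 295·4 + 86·5 + 36·2 + 82·1 = 3872
Jonas: 26·1 + 156·5 + 238·2 + 173·1 + 295·1 + 86·2 + 36·5 + 82·5 = 2512
Theo: 26·2 + 156·1 + 238·5 + 173·5 + 295·3 + 86·3 + 36·4 + 82·4 = 3878
Aisha has the highest Borda score (4069).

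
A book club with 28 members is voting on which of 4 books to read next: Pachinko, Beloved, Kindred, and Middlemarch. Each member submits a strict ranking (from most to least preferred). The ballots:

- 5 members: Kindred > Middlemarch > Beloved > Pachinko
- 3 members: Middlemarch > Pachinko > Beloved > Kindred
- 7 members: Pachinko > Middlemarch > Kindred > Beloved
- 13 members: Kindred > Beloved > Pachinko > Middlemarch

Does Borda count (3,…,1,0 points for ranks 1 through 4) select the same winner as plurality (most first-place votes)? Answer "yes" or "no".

Borda — scores: Pachinko 40, Beloved 34, Kindred 61, Middlemarch 33. Winner: Kindred.
Plurality — first-place votes: Pachinko 7, Beloved 0, Kindred 18, Middlemarch 3. Winner: Kindred.
The two methods agree.

yes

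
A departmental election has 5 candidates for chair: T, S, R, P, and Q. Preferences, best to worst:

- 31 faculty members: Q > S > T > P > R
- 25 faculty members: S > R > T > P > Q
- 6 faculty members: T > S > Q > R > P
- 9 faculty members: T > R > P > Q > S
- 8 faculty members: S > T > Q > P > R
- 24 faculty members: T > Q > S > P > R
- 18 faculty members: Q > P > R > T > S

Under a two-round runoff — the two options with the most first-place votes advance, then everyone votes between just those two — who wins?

Round 1 first-place votes: T 39, S 33, R 0, P 0, Q 49.
Q and T advance.
Runoff: Q is preferred to T by 49 voters; T by 72.
T wins the runoff.

T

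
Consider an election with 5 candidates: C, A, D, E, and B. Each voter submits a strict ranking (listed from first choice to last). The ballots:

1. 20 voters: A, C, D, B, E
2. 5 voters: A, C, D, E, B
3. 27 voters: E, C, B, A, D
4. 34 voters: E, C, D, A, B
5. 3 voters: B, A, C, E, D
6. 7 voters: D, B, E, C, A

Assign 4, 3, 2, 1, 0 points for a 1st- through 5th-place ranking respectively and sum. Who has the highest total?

C: 20·3 + 5·3 + 27·3 + 34·3 + 3·2 + 7·1 = 271
A: 20·4 + 5·4 + 27·1 + 34·1 + 3·3 + 7·0 = 170
D: 20·2 + 5·2 + 27·0 + 34·2 + 3·0 + 7·4 = 146
E: 20·0 + 5·1 + 27·4 + 34·4 + 3·1 + 7·2 = 266
B: 20·1 + 5·0 + 27·2 + 34·0 + 3·4 + 7·3 = 107
C has the highest Borda score (271).

C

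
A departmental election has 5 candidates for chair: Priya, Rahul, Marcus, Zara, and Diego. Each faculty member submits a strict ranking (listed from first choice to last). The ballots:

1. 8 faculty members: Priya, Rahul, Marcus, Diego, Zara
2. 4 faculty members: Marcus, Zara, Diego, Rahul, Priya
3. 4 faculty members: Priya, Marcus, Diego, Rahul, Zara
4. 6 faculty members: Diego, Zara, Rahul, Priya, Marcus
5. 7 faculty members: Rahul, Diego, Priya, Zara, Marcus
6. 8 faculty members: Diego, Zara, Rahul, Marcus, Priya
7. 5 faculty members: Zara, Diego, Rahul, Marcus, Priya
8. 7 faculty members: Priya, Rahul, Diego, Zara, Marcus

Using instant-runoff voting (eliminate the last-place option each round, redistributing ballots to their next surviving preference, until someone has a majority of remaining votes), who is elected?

Diego

Round 1: Priya 19, Rahul 7, Marcus 4, Zara 5, Diego 14. Eliminate Marcus.
Round 2: Priya 19, Rahul 7, Zara 9, Diego 14. Eliminate Rahul.
Round 3: Priya 19, Zara 9, Diego 21. Eliminate Zara.
Round 4: Priya 19, Diego 30. Diego has a majority.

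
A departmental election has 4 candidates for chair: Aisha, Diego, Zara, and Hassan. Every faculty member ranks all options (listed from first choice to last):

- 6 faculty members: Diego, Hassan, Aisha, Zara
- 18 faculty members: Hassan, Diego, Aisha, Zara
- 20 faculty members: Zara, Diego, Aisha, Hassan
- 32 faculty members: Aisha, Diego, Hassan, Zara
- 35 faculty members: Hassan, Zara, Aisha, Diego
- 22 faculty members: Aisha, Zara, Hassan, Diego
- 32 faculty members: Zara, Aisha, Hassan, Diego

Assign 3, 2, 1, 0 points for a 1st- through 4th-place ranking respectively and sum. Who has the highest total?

Aisha: 6·1 + 18·1 + 20·1 + 32·3 + 35·1 + 22·3 + 32·2 = 305
Diego: 6·3 + 18·2 + 20·2 + 32·2 + 35·0 + 22·0 + 32·0 = 158
Zara: 6·0 + 18·0 + 20·3 + 32·0 + 35·2 + 22·2 + 32·3 = 270
Hassan: 6·2 + 18·3 + 20·0 + 32·1 + 35·3 + 22·1 + 32·1 = 257
Aisha has the highest Borda score (305).

Aisha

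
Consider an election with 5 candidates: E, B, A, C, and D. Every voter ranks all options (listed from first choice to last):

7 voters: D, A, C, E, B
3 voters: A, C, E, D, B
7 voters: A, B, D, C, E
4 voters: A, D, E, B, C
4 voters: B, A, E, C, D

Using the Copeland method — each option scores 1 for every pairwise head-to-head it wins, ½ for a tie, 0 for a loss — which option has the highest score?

A

E: beats B; loses to A, C, and D → score 1.
B: beats C; loses to E, A, and D → score 1.
A: beats E, B, C, and D → score 4.
C: beats E; loses to B, A, and D → score 1.
D: beats E, B, and C; loses to A → score 3.
A has the best pairwise record.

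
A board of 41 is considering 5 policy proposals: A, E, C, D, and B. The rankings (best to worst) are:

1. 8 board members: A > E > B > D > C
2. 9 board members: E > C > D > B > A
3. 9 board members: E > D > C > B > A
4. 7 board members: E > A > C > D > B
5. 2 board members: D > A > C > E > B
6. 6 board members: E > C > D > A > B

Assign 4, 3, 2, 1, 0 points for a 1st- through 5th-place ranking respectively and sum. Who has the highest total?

A: 8·4 + 9·0 + 9·0 + 7·3 + 2·3 + 6·1 = 65
E: 8·3 + 9·4 + 9·4 + 7·4 + 2·1 + 6·4 = 150
C: 8·0 + 9·3 + 9·2 + 7·2 + 2·2 + 6·3 = 81
D: 8·1 + 9·2 + 9·3 + 7·1 + 2·4 + 6·2 = 80
B: 8·2 + 9·1 + 9·1 + 7·0 + 2·0 + 6·0 = 34
E has the highest Borda score (150).

E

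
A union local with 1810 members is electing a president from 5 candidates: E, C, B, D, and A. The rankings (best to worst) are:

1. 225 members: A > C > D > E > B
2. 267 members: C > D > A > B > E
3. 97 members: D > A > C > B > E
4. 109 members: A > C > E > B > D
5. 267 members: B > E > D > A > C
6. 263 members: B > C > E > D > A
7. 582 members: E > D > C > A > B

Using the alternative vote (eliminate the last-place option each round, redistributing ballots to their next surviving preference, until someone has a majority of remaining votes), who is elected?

E

Round 1: E 582, C 267, B 530, D 97, A 334. Eliminate D.
Round 2: E 582, C 267, B 530, A 431. Eliminate C.
Round 3: E 582, B 530, A 698. Eliminate B.
Round 4: E 1112, A 698. E has a majority.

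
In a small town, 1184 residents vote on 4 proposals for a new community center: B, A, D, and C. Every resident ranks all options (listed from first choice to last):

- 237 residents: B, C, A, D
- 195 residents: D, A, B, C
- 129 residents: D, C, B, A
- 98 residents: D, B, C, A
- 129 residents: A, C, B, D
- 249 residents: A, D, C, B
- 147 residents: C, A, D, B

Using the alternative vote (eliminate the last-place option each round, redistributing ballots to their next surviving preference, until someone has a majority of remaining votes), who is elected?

A

Round 1: B 237, A 378, D 422, C 147. Eliminate C.
Round 2: B 237, A 525, D 422. Eliminate B.
Round 3: A 762, D 422. A has a majority.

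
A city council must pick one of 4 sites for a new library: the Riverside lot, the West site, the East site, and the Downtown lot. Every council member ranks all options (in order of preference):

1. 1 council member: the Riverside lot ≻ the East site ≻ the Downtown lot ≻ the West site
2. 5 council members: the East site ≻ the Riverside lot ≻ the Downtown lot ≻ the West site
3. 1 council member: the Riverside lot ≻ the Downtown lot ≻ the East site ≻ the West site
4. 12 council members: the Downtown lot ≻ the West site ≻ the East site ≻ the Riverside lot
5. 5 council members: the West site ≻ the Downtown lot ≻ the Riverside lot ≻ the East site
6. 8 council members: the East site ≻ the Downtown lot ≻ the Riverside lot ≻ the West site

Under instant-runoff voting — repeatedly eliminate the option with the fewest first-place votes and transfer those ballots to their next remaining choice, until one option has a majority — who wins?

Round 1: the Riverside lot 2, the West site 5, the East site 13, the Downtown lot 12. Eliminate the Riverside lot.
Round 2: the West site 5, the East site 14, the Downtown lot 13. Eliminate the West site.
Round 3: the East site 14, the Downtown lot 18. The Downtown lot has a majority.

the Downtown lot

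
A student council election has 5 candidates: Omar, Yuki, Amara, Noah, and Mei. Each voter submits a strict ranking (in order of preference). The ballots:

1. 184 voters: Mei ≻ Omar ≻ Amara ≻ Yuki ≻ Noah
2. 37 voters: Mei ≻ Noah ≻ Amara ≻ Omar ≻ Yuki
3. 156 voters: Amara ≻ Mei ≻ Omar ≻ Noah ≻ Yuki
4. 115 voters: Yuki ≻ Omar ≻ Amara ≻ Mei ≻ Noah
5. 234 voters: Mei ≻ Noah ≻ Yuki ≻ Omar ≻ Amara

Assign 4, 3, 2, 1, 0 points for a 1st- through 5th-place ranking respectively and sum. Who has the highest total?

Omar: 184·3 + 37·1 + 156·2 + 115·3 + 234·1 = 1480
Yuki: 184·1 + 37·0 + 156·0 + 115·4 + 234·2 = 1112
Amara: 184·2 + 37·2 + 156·4 + 115·2 + 234·0 = 1296
Noah: 184·0 + 37·3 + 156·1 + 115·0 + 234·3 = 969
Mei: 184·4 + 37·4 + 156·3 + 115·1 + 234·4 = 2403
Mei has the highest Borda score (2403).

Mei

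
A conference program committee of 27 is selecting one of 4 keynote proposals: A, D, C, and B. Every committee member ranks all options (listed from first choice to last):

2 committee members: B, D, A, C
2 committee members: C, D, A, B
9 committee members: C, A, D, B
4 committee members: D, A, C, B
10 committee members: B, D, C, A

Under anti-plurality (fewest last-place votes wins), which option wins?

D

Last-place votes: A 10, D 0, C 2, B 15.
D is ranked last by the fewest voters, so D wins.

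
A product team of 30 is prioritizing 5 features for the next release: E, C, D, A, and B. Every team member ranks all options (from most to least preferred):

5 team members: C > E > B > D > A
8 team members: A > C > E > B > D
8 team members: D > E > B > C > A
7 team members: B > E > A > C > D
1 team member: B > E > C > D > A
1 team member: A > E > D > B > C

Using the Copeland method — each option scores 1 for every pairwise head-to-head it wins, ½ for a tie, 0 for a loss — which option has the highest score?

E

E: beats C, D, A, and B → score 4.
C: beats D; loses to E, A, and B → score 1.
D: loses to E, C, A, and B → score 0.
A: beats C and D; loses to E and B → score 2.
B: beats C, D, and A; loses to E → score 3.
E has the best pairwise record.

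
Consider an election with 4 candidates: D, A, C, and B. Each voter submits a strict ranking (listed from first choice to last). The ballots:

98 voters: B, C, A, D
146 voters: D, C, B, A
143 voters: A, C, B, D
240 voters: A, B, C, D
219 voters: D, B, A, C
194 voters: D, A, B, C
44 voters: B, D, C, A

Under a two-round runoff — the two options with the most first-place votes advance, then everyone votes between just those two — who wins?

D

Round 1 first-place votes: D 559, A 383, C 0, B 142.
D and A advance.
Runoff: D is preferred to A by 603 voters; A by 481.
D wins the runoff.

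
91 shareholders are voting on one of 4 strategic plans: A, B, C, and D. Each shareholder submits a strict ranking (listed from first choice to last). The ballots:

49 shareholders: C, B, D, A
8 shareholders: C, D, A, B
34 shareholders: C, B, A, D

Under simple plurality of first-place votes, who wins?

First-place votes: A 0, B 0, C 91, D 0.
C has the most first-place votes.

C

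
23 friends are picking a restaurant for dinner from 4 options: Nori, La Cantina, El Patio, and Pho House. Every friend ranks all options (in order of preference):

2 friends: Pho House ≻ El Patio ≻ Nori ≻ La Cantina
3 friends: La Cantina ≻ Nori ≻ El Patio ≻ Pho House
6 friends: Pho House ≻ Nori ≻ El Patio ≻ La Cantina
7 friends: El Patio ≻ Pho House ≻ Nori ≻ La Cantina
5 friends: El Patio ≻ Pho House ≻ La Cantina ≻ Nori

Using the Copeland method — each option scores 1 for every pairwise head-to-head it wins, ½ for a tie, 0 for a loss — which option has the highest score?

El Patio

Nori: beats La Cantina; loses to El Patio and Pho House → score 1.
La Cantina: loses to Nori, El Patio, and Pho House → score 0.
El Patio: beats Nori, La Cantina, and Pho House → score 3.
Pho House: beats Nori and La Cantina; loses to El Patio → score 2.
El Patio has the best pairwise record.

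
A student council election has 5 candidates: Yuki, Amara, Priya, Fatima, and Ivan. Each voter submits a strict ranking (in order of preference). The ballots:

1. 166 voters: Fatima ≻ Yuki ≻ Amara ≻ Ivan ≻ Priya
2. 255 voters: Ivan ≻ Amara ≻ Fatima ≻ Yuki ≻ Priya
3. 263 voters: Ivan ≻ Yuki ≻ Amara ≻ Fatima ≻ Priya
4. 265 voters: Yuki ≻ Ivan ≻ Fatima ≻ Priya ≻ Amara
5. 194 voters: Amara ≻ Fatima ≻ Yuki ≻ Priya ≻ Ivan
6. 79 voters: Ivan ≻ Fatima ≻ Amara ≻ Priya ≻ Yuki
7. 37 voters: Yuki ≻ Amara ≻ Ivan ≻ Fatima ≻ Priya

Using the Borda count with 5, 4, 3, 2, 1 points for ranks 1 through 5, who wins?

Ivan

Yuki: 166·4 + 255·2 + 263·4 + 265·5 + 194·3 + 79·1 + 37·5 = 4397
Amara: 166·3 + 255·4 + 263·3 + 265·1 + 194·5 + 79·3 + 37·4 = 3927
Priya: 166·1 + 255·1 + 263·1 + 265·2 + 194·2 + 79·2 + 37·1 = 1797
Fatima: 166·5 + 255·3 + 263·2 + 265·3 + 194·4 + 79·4 + 37·2 = 4082
Ivan: 166·2 + 255·5 + 263·5 + 265·4 + 194·1 + 79·5 + 37·3 = 4682
Ivan has the highest Borda score (4682).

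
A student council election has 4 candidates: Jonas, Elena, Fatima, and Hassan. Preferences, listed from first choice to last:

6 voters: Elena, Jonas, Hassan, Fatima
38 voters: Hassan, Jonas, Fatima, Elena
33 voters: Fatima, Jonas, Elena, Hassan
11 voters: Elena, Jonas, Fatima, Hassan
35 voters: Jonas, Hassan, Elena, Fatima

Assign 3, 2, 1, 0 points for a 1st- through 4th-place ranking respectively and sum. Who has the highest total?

Jonas

Jonas: 6·2 + 38·2 + 33·2 + 11·2 + 35·3 = 281
Elena: 6·3 + 38·0 + 33·1 + 11·3 + 35·1 = 119
Fatima: 6·0 + 38·1 + 33·3 + 11·1 + 35·0 = 148
Hassan: 6·1 + 38·3 + 33·0 + 11·0 + 35·2 = 190
Jonas has the highest Borda score (281).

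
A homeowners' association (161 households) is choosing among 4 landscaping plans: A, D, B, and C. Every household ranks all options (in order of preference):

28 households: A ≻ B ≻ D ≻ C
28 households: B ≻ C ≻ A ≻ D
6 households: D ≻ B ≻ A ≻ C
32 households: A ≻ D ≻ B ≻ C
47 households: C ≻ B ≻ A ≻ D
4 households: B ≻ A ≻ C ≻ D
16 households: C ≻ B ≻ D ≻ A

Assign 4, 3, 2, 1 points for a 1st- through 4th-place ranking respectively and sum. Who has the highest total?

A: 28·4 + 28·2 + 6·2 + 32·4 + 47·2 + 4·3 + 16·1 = 430
D: 28·2 + 28·1 + 6·4 + 32·3 + 47·1 + 4·1 + 16·2 = 287
B: 28·3 + 28·4 + 6·3 + 32·2 + 47·3 + 4·4 + 16·3 = 483
C: 28·1 + 28·3 + 6·1 + 32·1 + 47·4 + 4·2 + 16·4 = 410
B has the highest Borda score (483).

B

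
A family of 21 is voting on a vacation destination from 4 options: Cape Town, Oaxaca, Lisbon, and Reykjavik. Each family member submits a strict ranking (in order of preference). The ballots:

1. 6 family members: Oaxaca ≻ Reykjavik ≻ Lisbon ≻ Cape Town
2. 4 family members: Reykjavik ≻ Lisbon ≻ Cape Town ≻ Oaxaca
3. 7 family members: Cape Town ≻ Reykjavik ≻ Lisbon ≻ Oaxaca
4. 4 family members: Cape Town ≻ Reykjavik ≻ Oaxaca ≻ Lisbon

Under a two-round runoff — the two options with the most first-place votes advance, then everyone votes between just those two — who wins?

Cape Town

Round 1 first-place votes: Cape Town 11, Oaxaca 6, Lisbon 0, Reykjavik 4.
Cape Town and Oaxaca advance.
Runoff: Cape Town is preferred to Oaxaca by 15 voters; Oaxaca by 6.
Cape Town wins the runoff.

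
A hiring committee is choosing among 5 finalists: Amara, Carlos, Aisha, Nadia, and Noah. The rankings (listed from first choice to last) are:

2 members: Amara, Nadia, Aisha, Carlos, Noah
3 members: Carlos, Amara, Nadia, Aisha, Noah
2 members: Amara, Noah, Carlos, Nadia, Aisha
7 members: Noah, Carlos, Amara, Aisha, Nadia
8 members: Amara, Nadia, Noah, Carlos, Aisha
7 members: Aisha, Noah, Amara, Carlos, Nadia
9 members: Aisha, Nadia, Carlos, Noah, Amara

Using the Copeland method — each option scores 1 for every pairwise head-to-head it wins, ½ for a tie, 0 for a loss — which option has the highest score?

Amara

Amara: beats Aisha and Nadia; ties Carlos; loses to Noah → score 2.5.
Carlos: beats Aisha; ties Amara and Nadia; loses to Noah → score 2.
Aisha: beats Nadia and Noah; loses to Amara and Carlos → score 2.
Nadia: beats Noah; ties Carlos; loses to Amara and Aisha → score 1.5.
Noah: beats Amara and Carlos; loses to Aisha and Nadia → score 2.
Amara has the best pairwise record.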